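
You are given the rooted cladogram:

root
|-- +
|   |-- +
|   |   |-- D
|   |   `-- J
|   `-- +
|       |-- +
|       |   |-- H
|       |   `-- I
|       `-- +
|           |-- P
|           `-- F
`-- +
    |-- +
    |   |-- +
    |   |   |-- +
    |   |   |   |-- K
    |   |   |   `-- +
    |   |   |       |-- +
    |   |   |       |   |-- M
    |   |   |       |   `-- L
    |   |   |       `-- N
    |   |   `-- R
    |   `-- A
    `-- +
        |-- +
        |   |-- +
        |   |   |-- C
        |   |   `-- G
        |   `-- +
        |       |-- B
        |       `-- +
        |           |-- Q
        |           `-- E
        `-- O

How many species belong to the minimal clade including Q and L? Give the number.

12

The MRCA of Q and L is the node subtending ((((K,((M,L),N)),R),A),(((C,G),(B,(Q,E))),O)).
That clade contains 12 terminal taxa: A, B, C, E, G, K, L, M, N, O, Q, R.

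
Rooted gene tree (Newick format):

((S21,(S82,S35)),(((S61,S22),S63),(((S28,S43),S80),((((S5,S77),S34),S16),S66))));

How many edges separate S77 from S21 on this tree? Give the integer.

9

The MRCA of S77 and S21 is the root of the tree.
From S77 up to that node: 7 branches. From S21 up to the same node: 2 branches. Total: 7 + 2 = 9.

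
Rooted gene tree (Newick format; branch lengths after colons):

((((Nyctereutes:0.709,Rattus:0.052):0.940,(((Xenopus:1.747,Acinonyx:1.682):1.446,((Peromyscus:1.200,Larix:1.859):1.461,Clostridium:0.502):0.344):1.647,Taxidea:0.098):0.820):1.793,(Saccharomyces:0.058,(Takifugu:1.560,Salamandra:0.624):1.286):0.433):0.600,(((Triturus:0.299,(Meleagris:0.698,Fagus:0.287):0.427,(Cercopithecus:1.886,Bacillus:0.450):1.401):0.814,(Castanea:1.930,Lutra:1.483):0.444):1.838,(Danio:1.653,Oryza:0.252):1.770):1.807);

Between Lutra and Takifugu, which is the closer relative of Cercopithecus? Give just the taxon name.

Lutra

The MRCA of Cercopithecus and Lutra subtends ((Triturus,(Meleagris,Fagus),(Cercopithecus,Bacillus)),(Castanea,Lutra)) (7 taxa).
The MRCA of Cercopithecus and Takifugu is the root, subtending the entire tree (20 taxa).
The first is nested inside the second, so Cercopithecus shares a more recent common ancestor with Lutra.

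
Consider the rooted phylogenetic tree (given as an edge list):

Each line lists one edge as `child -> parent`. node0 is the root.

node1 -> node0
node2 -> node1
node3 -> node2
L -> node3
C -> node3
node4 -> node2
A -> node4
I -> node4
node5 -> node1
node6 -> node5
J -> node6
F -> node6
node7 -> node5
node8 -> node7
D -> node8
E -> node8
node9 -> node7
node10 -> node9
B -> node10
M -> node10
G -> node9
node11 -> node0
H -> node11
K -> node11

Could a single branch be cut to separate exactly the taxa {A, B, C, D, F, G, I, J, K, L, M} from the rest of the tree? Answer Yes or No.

No

The MRCA of the listed taxa is the root, so the smallest clade containing them is the whole tree.
That clade also contains E, H, which are not in the proposed group, so the group is not monophyletic.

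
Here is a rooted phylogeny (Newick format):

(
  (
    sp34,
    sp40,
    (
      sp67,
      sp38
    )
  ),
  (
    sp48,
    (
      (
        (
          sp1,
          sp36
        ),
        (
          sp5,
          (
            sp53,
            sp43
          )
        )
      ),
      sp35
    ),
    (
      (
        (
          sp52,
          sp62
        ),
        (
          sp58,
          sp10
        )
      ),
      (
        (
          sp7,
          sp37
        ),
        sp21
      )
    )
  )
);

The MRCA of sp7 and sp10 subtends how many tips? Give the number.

The MRCA of sp7 and sp10 is the node subtending (((sp52,sp62),(sp58,sp10)),((sp7,sp37),sp21)).
That clade contains 7 terminal taxa: sp10, sp21, sp37, sp52, sp58, sp62, sp7.

7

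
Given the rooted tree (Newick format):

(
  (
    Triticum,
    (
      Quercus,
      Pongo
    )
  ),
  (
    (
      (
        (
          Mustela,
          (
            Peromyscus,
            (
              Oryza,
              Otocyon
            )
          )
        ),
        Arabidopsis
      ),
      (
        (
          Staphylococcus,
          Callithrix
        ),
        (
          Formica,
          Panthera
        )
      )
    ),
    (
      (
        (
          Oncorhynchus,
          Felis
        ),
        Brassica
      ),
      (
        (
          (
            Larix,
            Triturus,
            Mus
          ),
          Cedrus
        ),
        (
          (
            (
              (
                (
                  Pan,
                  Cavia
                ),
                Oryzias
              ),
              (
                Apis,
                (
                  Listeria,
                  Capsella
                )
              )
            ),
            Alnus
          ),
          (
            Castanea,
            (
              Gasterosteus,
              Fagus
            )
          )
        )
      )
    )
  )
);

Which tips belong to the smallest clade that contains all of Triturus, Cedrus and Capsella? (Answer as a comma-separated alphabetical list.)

Tracing Triturus: it sits inside (Larix,Triturus,Mus).
Tracing Cedrus: it sits inside ((Larix,Triturus,Mus),Cedrus).
Tracing Capsella: it sits inside (Listeria,Capsella).
The smallest clade enclosing all 3 is (((Larix,Triturus,Mus),Cedrus),(((((Pan,Cavia),Oryzias),(Apis,(Listeria,Capsella))),Alnus),(Castanea,(Gasterosteus,Fagus)))); the answer is its 14 terminal taxa in alphabetical order.

Alnus, Apis, Capsella, Castanea, Cavia, Cedrus, Fagus, Gasterosteus, Larix, Listeria, Mus, Oryzias, Pan, Triturus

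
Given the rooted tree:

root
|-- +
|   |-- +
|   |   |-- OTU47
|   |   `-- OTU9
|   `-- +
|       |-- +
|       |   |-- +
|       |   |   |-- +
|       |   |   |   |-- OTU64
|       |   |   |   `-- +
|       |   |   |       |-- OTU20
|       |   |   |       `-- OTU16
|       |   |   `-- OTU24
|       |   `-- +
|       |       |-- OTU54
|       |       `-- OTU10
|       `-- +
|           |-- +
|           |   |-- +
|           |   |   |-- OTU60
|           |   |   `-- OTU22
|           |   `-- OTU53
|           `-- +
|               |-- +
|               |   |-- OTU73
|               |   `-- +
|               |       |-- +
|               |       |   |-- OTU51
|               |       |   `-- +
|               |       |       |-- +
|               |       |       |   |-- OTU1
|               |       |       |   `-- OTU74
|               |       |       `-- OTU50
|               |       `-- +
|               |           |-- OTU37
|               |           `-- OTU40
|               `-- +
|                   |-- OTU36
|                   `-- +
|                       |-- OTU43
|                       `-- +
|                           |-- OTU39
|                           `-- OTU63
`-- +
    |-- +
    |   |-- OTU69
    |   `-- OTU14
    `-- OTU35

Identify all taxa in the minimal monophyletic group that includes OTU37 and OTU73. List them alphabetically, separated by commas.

Tracing OTU37: it sits inside (OTU37,OTU40).
Tracing OTU73: it sits inside (OTU73,((OTU51,((OTU1,OTU74),OTU50)),(OTU37,OTU40))).
The smallest clade enclosing both is (OTU73,((OTU51,((OTU1,OTU74),OTU50)),(OTU37,OTU40))); the answer is its 7 terminal taxa in alphabetical order.

OTU1, OTU37, OTU40, OTU50, OTU51, OTU73, OTU74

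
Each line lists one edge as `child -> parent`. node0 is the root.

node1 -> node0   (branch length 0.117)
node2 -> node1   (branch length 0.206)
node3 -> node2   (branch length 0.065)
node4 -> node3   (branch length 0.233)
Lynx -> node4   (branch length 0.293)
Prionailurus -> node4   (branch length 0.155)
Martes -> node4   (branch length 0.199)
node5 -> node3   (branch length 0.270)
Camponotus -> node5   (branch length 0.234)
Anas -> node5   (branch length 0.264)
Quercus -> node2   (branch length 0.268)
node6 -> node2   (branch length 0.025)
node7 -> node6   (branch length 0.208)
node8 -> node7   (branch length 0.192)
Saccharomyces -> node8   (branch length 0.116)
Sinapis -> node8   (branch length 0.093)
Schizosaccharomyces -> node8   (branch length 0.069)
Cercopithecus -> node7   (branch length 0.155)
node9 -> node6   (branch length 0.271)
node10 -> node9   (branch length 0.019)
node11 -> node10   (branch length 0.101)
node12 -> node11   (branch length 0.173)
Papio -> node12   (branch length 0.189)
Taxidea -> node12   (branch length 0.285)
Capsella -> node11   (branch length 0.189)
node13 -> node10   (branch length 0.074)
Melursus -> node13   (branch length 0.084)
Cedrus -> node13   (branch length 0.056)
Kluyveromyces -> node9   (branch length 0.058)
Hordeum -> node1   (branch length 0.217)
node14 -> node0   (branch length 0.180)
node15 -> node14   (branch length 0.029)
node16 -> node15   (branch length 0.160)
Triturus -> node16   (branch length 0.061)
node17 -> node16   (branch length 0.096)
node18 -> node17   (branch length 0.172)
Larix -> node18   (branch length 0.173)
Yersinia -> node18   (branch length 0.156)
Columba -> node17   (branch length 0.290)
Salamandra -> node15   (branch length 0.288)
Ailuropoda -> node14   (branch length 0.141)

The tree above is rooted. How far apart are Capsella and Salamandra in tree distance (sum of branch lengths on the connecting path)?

1.425

The path runs Capsella → … → MRCA → … → Salamandra; the MRCA is the root of the tree.
Branch lengths along that path: 0.189 + 0.101 + 0.019 + 0.271 + 0.025 + 0.206 + 0.117 + 0.180 + 0.029 + 0.288 = 1.425.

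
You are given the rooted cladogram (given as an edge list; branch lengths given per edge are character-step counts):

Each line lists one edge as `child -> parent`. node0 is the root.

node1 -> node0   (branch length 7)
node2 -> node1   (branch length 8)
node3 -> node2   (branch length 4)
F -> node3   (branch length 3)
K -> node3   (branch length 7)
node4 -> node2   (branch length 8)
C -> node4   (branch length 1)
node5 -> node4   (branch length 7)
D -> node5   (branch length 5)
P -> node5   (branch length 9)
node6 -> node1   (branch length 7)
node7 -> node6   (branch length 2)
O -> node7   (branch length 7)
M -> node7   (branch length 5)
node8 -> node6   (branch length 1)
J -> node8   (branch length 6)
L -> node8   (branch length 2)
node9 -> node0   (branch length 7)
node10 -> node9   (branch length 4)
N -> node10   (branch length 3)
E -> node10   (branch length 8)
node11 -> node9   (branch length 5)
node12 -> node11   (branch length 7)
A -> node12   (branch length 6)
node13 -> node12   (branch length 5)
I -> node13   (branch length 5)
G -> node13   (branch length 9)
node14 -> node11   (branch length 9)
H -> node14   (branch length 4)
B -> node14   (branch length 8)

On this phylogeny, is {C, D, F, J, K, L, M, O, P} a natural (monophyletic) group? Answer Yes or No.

Yes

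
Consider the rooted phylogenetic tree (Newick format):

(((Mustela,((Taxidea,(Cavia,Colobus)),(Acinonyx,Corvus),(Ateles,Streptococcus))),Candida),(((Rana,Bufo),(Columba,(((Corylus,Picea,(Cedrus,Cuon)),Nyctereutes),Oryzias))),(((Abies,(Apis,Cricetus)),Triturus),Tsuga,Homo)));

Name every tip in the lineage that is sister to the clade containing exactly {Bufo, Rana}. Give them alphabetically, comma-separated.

Cedrus, Columba, Corylus, Cuon, Nyctereutes, Oryzias, Picea

The clade containing exactly {Bufo, Rana} attaches to the tree at the node subtending ((Rana,Bufo),(Columba,(((Corylus,Picea,(Cedrus,Cuon)),Nyctereutes),Oryzias))).
The other lineage descending from that same node — the sister group — is (Columba,(((Corylus,Picea,(Cedrus,Cuon)),Nyctereutes),Oryzias)); its 7 tips in alphabetical order are the answer.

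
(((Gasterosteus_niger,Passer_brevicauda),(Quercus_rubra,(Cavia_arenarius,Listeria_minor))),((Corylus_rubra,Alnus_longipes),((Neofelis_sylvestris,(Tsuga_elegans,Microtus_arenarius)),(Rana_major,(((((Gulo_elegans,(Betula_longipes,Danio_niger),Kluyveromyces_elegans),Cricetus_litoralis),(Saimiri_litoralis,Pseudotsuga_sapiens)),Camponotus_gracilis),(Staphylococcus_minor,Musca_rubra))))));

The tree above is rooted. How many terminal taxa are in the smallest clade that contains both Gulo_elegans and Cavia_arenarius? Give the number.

The MRCA of Gulo_elegans and Cavia_arenarius is the root, so the clade is the entire tree.
That clade contains 21 terminal taxa: Alnus_longipes, Betula_longipes, Camponotus_gracilis, Cavia_arenarius, Corylus_rubra, Cricetus_litoralis, Danio_niger, Gasterosteus_niger, Gulo_elegans, Kluyveromyces_elegans, Listeria_minor, Microtus_arenarius, Musca_rubra, Neofelis_sylvestris, Passer_brevicauda, Pseudotsuga_sapiens, Quercus_rubra, Rana_major, Saimiri_litoralis, Staphylococcus_minor, Tsuga_elegans.

21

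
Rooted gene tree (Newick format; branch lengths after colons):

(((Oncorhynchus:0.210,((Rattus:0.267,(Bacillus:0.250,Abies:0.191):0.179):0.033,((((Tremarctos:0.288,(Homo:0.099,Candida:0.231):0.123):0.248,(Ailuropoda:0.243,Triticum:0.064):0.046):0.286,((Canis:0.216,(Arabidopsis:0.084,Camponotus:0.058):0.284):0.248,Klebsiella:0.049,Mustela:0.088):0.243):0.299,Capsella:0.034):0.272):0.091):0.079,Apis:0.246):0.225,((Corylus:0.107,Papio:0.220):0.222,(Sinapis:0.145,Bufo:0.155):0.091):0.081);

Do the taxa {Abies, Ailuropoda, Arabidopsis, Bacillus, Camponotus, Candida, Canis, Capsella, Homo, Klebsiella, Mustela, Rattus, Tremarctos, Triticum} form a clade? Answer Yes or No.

Yes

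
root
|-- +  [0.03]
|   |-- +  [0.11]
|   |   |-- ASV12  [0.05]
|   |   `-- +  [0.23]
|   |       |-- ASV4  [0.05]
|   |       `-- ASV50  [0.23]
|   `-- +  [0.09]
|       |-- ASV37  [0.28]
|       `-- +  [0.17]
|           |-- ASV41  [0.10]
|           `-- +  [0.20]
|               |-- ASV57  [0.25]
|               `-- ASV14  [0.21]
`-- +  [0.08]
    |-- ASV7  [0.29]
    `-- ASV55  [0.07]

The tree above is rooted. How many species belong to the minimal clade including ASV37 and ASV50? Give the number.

The MRCA of ASV37 and ASV50 is the node subtending ((ASV12,(ASV4,ASV50)),(ASV37,(ASV41,(ASV57,ASV14)))).
That clade contains 7 terminal taxa: ASV12, ASV14, ASV37, ASV4, ASV41, ASV50, ASV57.

7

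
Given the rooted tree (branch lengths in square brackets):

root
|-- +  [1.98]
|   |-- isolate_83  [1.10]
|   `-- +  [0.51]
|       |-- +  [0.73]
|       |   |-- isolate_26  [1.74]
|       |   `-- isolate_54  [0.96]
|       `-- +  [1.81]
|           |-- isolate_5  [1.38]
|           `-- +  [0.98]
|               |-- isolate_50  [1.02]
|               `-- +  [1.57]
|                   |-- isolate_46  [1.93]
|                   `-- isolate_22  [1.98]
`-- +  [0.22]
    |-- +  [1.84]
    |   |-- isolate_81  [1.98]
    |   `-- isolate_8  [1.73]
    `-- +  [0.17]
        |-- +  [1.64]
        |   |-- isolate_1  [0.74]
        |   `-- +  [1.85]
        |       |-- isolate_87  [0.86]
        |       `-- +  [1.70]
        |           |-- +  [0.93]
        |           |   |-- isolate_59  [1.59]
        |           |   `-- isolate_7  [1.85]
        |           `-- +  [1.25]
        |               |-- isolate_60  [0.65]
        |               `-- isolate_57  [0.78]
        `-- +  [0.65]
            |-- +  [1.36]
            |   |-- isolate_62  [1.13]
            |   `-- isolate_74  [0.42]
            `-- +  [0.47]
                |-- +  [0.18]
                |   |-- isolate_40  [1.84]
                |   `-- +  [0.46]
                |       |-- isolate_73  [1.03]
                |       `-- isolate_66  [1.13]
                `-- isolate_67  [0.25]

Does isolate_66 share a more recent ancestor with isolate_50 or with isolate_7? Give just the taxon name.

The MRCA of isolate_66 and isolate_7 subtends ((isolate_1,(isolate_87,((isolate_59,isolate_7),(isolate_60,isolate_57)))),((isolate_62,isolate_74),((isolate_40,(isolate_73,isolate_66)),isolate_67))) (12 taxa).
The MRCA of isolate_66 and isolate_50 is the root, subtending the entire tree (21 taxa).
The first is nested inside the second, so isolate_66 shares a more recent common ancestor with isolate_7.

isolate_7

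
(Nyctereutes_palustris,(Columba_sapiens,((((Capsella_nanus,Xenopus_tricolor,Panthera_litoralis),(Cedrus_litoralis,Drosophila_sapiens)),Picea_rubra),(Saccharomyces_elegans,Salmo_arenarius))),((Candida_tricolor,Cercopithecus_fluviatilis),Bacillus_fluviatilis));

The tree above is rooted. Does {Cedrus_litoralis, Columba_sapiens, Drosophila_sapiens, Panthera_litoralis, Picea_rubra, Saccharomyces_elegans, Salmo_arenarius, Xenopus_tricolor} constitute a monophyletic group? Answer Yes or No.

The MRCA of the listed taxa subtends (Columba_sapiens,((((Capsella_nanus,Xenopus_tricolor,Panthera_litoralis),(Cedrus_litoralis,Drosophila_sapiens)),Picea_rubra),(Saccharomyces_elegans,Salmo_arenarius))).
That clade also contains Capsella_nanus, which is not in the proposed group, so the group is not monophyletic.

No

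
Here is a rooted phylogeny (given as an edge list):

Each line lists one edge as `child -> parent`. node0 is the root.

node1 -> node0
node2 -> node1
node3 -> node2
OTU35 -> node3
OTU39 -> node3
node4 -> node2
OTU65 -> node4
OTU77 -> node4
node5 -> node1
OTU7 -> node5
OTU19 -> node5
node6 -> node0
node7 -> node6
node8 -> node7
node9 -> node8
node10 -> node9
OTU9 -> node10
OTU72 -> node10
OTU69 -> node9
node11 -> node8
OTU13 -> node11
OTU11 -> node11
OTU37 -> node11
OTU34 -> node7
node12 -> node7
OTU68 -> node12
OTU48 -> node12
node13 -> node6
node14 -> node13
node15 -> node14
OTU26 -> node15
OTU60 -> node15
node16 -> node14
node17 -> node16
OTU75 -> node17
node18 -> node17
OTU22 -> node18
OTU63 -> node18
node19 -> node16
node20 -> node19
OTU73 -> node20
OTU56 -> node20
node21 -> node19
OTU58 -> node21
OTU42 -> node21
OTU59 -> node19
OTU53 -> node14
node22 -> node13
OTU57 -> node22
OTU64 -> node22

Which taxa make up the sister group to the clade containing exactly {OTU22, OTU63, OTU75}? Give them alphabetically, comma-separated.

OTU42, OTU56, OTU58, OTU59, OTU73

The clade containing exactly {OTU22, OTU63, OTU75} attaches to the tree at the node subtending ((OTU75,(OTU22,OTU63)),((OTU73,OTU56),(OTU58,OTU42),OTU59)).
The other lineage descending from that same node — the sister group — is ((OTU73,OTU56),(OTU58,OTU42),OTU59); its 5 tips in alphabetical order are the answer.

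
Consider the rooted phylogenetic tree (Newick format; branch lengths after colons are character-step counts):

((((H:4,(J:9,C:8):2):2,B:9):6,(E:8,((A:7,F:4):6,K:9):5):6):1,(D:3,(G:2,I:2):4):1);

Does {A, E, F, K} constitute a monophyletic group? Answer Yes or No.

The most recent common ancestor of these taxa subtends (E,((A,F),K)).
That clade has exactly 4 tips — every listed taxon and nothing else — so the group is monophyletic.

Yes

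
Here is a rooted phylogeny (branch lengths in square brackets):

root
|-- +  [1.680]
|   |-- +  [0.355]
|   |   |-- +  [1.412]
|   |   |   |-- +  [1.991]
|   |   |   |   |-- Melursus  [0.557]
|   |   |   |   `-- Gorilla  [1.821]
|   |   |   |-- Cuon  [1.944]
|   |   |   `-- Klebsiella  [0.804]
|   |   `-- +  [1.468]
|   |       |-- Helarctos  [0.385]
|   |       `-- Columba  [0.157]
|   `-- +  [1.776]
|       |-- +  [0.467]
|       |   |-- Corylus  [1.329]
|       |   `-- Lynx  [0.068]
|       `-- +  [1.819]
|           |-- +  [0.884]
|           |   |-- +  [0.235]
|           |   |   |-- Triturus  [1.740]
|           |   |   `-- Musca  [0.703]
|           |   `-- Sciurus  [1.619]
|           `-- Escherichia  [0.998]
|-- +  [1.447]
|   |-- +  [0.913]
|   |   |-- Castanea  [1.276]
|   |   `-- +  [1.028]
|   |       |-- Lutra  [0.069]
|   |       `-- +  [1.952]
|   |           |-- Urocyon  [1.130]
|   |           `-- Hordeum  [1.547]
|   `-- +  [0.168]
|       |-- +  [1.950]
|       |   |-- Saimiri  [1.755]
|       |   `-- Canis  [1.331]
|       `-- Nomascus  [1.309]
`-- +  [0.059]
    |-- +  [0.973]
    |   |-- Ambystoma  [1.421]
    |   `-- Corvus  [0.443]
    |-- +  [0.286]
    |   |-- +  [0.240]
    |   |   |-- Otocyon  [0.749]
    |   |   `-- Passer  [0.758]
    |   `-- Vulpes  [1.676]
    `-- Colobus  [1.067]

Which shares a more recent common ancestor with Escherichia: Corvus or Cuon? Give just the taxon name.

The MRCA of Escherichia and Cuon subtends ((((Melursus,Gorilla),Cuon,Klebsiella),(Helarctos,Columba)),((Corylus,Lynx),(((Triturus,Musca),Sciurus),Escherichia))) (12 taxa).
The MRCA of Escherichia and Corvus is the root, subtending the entire tree (25 taxa).
The first is nested inside the second, so Escherichia shares a more recent common ancestor with Cuon.

Cuon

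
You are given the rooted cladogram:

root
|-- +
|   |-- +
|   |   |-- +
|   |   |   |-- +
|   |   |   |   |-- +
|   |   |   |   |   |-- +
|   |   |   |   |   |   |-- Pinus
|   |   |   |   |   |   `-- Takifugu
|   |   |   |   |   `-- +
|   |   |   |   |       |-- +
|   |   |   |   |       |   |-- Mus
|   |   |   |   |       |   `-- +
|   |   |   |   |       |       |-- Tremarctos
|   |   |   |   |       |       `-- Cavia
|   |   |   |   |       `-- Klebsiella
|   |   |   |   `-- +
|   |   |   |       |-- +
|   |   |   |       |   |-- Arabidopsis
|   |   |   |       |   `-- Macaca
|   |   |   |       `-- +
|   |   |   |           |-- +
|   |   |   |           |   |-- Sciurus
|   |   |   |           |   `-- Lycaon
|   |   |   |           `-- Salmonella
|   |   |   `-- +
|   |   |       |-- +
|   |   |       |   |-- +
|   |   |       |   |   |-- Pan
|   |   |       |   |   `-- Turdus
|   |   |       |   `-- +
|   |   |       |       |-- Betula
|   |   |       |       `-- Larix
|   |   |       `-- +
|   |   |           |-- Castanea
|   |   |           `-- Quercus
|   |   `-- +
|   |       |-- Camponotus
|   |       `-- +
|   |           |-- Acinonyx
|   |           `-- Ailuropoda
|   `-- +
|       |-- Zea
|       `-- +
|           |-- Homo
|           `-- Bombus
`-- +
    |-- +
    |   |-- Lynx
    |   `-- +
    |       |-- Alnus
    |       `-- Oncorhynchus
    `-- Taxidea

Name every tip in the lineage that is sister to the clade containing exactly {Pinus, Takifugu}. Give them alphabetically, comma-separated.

The clade containing exactly {Pinus, Takifugu} attaches to the tree at the node subtending ((Pinus,Takifugu),((Mus,(Tremarctos,Cavia)),Klebsiella)).
The other lineage descending from that same node — the sister group — is ((Mus,(Tremarctos,Cavia)),Klebsiella); its 4 tips in alphabetical order are the answer.

Cavia, Klebsiella, Mus, Tremarctos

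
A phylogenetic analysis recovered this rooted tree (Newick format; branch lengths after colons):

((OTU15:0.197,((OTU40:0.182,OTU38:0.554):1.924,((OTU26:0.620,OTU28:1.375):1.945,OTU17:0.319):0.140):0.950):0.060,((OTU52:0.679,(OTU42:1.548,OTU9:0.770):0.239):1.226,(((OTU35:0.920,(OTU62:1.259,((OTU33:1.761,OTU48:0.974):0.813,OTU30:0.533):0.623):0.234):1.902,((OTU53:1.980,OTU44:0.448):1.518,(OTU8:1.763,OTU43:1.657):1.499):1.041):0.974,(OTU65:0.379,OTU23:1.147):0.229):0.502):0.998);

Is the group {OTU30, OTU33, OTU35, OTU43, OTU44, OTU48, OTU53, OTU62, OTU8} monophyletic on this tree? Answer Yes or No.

The most recent common ancestor of these taxa subtends ((OTU35,(OTU62,((OTU33,OTU48),OTU30))),((OTU53,OTU44),(OTU8,OTU43))).
That clade has exactly 9 tips — every listed taxon and nothing else — so the group is monophyletic.

Yes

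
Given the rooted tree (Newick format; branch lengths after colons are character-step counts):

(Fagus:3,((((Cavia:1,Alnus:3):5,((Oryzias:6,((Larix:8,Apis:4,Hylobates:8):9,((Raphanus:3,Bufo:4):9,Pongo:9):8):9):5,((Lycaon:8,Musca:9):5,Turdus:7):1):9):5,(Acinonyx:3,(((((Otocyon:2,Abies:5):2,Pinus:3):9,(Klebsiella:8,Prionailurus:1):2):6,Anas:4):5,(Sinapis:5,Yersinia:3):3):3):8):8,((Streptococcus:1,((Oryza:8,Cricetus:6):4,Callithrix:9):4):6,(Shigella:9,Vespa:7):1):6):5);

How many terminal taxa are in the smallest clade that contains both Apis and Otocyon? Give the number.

The MRCA of Apis and Otocyon is the node subtending (((Cavia,Alnus),((Oryzias,((Larix,Apis,Hylobates),((Raphanus,Bufo),Pongo))),((Lycaon,Musca),Turdus))),(Acinonyx,(((((Otocyon,Abies),Pinus),(Klebsiella,Prionailurus)),Anas),(Sinapis,Yersinia)))).
That clade contains 21 terminal taxa: Abies, Acinonyx, Alnus, Anas, Apis, Bufo, Cavia, Hylobates, Klebsiella, Larix, Lycaon, Musca, Oryzias, Otocyon, Pinus, Pongo, Prionailurus, Raphanus, Sinapis, Turdus, Yersinia.

21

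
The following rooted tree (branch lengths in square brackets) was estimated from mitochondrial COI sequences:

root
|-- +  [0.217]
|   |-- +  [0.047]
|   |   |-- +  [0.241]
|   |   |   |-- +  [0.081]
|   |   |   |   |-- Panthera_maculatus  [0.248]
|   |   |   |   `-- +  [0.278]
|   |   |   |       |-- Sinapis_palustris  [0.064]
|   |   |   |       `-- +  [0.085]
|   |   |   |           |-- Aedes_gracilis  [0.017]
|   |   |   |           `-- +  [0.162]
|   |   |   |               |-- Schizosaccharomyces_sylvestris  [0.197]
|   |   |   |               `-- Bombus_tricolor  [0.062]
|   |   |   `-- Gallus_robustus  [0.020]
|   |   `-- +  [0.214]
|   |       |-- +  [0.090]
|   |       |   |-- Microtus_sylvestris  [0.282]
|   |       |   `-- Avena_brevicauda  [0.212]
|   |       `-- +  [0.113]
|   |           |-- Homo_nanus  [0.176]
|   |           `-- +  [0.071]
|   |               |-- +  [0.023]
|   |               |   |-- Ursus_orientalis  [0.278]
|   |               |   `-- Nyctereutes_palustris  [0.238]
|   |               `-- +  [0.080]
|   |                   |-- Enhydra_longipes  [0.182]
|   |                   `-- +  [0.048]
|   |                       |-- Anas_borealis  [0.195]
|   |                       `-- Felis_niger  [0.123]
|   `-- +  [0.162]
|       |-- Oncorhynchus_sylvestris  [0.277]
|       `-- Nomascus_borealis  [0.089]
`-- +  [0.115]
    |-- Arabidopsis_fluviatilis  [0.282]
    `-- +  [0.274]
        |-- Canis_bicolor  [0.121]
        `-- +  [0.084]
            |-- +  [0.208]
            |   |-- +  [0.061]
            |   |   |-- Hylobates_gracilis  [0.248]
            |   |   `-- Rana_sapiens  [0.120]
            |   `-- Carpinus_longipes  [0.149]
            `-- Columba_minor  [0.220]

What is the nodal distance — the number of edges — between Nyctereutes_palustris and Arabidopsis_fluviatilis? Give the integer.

The MRCA of Nyctereutes_palustris and Arabidopsis_fluviatilis is the root of the tree.
From Nyctereutes_palustris up to that node: 7 branches. From Arabidopsis_fluviatilis up to the same node: 2 branches. Total: 7 + 2 = 9.

9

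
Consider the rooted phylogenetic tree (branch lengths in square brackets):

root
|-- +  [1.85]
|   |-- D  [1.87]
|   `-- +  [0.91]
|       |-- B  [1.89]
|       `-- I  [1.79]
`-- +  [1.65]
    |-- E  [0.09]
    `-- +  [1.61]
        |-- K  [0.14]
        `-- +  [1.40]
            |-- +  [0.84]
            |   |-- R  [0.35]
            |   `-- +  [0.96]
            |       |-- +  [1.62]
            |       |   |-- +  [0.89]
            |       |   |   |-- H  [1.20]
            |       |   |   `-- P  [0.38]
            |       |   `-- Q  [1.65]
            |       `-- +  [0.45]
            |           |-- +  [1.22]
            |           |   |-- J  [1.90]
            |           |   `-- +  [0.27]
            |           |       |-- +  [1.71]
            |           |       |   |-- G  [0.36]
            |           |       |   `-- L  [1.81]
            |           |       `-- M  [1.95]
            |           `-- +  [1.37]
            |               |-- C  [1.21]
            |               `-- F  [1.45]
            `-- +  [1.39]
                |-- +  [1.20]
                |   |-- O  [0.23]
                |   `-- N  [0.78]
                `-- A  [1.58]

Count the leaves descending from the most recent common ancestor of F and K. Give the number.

14

The MRCA of F and K is the node subtending (K,((R,(((H,P),Q),((J,((G,L),M)),(C,F)))),((O,N),A))).
That clade contains 14 terminal taxa: A, C, F, G, H, J, K, L, M, N, O, P, Q, R.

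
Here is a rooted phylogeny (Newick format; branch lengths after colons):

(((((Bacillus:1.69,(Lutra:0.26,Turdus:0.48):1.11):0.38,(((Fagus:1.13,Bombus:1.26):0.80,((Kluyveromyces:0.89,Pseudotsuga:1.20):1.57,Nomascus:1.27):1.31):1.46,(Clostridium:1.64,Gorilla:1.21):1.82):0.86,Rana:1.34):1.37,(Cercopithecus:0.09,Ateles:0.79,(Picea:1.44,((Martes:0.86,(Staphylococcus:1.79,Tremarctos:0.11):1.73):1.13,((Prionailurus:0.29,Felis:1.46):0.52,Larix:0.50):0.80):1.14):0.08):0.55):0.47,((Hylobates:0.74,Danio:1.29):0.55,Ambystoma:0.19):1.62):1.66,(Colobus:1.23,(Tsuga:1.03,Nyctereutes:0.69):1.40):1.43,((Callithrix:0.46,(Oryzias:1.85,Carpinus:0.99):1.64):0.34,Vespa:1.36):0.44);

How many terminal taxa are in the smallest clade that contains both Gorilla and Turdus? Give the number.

11

The MRCA of Gorilla and Turdus is the node subtending ((Bacillus,(Lutra,Turdus)),(((Fagus,Bombus),((Kluyveromyces,Pseudotsuga),Nomascus)),(Clostridium,Gorilla)),Rana).
That clade contains 11 terminal taxa: Bacillus, Bombus, Clostridium, Fagus, Gorilla, Kluyveromyces, Lutra, Nomascus, Pseudotsuga, Rana, Turdus.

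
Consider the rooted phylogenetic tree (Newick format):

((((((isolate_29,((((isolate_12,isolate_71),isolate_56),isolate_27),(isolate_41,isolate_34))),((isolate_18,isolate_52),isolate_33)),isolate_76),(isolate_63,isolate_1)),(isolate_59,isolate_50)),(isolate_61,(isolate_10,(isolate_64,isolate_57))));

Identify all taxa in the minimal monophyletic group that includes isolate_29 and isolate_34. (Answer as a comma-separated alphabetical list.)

isolate_12, isolate_27, isolate_29, isolate_34, isolate_41, isolate_56, isolate_71

Tracing isolate_29: it sits inside (isolate_29,((((isolate_12,isolate_71),isolate_56),isolate_27),(isolate_41,isolate_34))).
Tracing isolate_34: it sits inside (isolate_41,isolate_34).
The smallest clade enclosing both is (isolate_29,((((isolate_12,isolate_71),isolate_56),isolate_27),(isolate_41,isolate_34))); the answer is its 7 terminal taxa in alphabetical order.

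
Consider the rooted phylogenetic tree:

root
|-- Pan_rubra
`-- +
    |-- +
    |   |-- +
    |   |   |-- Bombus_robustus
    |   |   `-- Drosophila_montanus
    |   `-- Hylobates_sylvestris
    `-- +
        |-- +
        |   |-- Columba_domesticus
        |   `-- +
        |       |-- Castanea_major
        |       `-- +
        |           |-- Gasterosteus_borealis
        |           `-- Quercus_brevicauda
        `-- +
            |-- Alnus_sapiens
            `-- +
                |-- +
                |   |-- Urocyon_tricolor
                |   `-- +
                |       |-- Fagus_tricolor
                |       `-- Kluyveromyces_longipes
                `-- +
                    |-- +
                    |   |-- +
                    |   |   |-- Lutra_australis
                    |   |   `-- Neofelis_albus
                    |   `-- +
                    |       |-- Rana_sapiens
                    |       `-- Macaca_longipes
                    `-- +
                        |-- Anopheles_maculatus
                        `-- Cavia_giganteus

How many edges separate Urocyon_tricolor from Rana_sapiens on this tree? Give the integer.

6

The MRCA of Urocyon_tricolor and Rana_sapiens is the node subtending ((Urocyon_tricolor,(Fagus_tricolor,Kluyveromyces_longipes)),(((Lutra_australis,Neofelis_albus),(Rana_sapiens,Macaca_longipes)),(Anopheles_maculatus,Cavia_giganteus))).
From Urocyon_tricolor up to that node: 2 branches. From Rana_sapiens up to the same node: 4 branches. Total: 2 + 4 = 6.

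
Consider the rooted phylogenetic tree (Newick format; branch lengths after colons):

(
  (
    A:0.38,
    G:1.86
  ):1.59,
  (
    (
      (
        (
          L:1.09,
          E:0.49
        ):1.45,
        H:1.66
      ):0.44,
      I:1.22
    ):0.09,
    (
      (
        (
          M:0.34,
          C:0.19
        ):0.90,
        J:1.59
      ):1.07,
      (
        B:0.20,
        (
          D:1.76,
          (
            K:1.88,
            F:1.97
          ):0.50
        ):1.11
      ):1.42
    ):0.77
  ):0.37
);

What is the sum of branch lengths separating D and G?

8.88

The path runs D → … → MRCA → … → G; the MRCA is the root of the tree.
Branch lengths along that path: 1.76 + 1.11 + 1.42 + 0.77 + 0.37 + 1.59 + 1.86 = 8.88.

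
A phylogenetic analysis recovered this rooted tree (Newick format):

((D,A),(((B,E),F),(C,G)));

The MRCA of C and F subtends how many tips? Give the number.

The MRCA of C and F is the node subtending (((B,E),F),(C,G)).
That clade contains 5 terminal taxa: B, C, E, F, G.

5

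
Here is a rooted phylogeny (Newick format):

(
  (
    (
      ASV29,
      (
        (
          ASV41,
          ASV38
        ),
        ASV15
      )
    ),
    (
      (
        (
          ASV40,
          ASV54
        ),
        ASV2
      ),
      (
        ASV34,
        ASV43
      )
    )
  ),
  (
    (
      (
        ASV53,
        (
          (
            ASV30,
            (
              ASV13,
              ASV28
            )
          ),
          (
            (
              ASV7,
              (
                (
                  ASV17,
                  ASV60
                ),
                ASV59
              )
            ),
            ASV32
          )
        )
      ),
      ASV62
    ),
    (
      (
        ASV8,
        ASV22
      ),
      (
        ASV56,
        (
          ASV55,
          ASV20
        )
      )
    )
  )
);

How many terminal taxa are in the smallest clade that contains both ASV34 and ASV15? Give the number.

9

The MRCA of ASV34 and ASV15 is the node subtending ((ASV29,((ASV41,ASV38),ASV15)),(((ASV40,ASV54),ASV2),(ASV34,ASV43))).
That clade contains 9 terminal taxa: ASV15, ASV2, ASV29, ASV34, ASV38, ASV40, ASV41, ASV43, ASV54.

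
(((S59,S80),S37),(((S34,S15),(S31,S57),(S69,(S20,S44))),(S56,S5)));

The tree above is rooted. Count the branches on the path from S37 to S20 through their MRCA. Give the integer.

7

The MRCA of S37 and S20 is the root of the tree.
From S37 up to that node: 2 branches. From S20 up to the same node: 5 branches. Total: 2 + 5 = 7.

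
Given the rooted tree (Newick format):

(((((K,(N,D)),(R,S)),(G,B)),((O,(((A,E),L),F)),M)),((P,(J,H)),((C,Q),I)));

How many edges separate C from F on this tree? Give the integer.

9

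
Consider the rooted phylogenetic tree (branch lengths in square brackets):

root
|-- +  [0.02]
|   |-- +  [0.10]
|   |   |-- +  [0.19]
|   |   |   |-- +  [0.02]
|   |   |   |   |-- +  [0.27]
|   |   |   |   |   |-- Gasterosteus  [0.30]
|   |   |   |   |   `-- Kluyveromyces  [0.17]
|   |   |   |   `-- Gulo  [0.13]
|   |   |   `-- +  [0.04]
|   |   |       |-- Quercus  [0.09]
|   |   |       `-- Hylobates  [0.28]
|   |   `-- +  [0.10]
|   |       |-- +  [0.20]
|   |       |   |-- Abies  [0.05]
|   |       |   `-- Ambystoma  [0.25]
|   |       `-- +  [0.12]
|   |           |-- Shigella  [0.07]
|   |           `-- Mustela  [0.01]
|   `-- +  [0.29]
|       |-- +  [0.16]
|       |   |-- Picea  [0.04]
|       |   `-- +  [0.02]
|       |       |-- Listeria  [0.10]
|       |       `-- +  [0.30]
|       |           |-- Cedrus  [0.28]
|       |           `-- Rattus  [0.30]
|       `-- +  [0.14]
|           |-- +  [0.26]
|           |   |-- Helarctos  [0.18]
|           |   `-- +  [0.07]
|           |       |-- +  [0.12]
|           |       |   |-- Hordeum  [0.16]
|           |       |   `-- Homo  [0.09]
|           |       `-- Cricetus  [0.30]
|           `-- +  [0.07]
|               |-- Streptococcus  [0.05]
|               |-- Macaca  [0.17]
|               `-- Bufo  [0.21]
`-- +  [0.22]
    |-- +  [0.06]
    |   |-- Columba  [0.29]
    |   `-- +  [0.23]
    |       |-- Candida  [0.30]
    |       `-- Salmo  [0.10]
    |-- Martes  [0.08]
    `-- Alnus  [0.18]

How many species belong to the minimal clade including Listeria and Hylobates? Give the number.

The MRCA of Listeria and Hylobates is the node subtending (((((Gasterosteus,Kluyveromyces),Gulo),(Quercus,Hylobates)),((Abies,Ambystoma),(Shigella,Mustela))),((Picea,(Listeria,(Cedrus,Rattus))),((Helarctos,((Hordeum,Homo),Cricetus)),(Streptococcus,Macaca,Bufo)))).
That clade contains 20 terminal taxa: Abies, Ambystoma, Bufo, Cedrus, Cricetus, Gasterosteus, Gulo, Helarctos, Homo, Hordeum, Hylobates, Kluyveromyces, Listeria, Macaca, Mustela, Picea, Quercus, Rattus, Shigella, Streptococcus.

20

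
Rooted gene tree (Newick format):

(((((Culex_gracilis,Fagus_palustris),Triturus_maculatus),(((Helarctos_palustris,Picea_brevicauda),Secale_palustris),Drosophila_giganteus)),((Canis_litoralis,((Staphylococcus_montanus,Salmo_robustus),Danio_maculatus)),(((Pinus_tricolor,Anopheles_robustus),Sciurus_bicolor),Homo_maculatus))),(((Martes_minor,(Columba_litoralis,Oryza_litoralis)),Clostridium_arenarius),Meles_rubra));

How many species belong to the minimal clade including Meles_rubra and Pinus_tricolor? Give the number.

20

The MRCA of Meles_rubra and Pinus_tricolor is the root, so the clade is the entire tree.
That clade contains 20 terminal taxa: Anopheles_robustus, Canis_litoralis, Clostridium_arenarius, Columba_litoralis, Culex_gracilis, Danio_maculatus, Drosophila_giganteus, Fagus_palustris, Helarctos_palustris, Homo_maculatus, Martes_minor, Meles_rubra, Oryza_litoralis, Picea_brevicauda, Pinus_tricolor, Salmo_robustus, Sciurus_bicolor, Secale_palustris, Staphylococcus_montanus, Triturus_maculatus.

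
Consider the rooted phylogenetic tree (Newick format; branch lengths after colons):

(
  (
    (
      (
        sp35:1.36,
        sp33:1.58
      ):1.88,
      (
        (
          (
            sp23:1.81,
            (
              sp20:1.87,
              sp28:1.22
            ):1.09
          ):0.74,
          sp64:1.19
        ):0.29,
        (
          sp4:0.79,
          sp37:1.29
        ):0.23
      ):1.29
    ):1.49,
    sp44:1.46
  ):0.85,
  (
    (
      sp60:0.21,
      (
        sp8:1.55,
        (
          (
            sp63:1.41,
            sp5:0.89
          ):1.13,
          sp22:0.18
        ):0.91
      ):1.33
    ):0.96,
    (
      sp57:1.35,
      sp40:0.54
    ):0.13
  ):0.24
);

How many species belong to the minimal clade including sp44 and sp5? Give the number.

16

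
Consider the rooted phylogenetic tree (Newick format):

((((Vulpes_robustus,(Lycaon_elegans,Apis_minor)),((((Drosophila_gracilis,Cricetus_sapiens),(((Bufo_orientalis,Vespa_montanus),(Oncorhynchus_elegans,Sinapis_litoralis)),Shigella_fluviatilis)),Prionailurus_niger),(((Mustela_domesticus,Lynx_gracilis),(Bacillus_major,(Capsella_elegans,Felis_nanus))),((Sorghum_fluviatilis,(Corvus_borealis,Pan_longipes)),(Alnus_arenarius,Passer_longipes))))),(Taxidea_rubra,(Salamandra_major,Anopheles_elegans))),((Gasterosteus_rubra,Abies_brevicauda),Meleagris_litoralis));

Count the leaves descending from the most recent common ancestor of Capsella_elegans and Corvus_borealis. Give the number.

10

The MRCA of Capsella_elegans and Corvus_borealis is the node subtending (((Mustela_domesticus,Lynx_gracilis),(Bacillus_major,(Capsella_elegans,Felis_nanus))),((Sorghum_fluviatilis,(Corvus_borealis,Pan_longipes)),(Alnus_arenarius,Passer_longipes))).
That clade contains 10 terminal taxa: Alnus_arenarius, Bacillus_major, Capsella_elegans, Corvus_borealis, Felis_nanus, Lynx_gracilis, Mustela_domesticus, Pan_longipes, Passer_longipes, Sorghum_fluviatilis.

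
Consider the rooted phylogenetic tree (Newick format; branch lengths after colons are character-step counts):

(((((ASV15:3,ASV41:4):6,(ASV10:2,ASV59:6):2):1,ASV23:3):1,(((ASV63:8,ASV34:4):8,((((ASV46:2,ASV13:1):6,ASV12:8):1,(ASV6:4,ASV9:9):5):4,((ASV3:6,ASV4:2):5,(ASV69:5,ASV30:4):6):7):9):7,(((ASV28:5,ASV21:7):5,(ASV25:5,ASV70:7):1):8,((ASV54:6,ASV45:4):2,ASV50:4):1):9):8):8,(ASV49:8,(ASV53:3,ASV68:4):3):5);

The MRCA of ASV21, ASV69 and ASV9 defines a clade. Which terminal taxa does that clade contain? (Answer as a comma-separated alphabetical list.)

ASV12, ASV13, ASV21, ASV25, ASV28, ASV3, ASV30, ASV34, ASV4, ASV45, ASV46, ASV50, ASV54, ASV6, ASV63, ASV69, ASV70, ASV9

Tracing ASV21: it sits inside (ASV28,ASV21).
Tracing ASV69: it sits inside (ASV69,ASV30).
Tracing ASV9: it sits inside (ASV6,ASV9).
The smallest clade enclosing all 3 is (((ASV63,ASV34),((((ASV46,ASV13),ASV12),(ASV6,ASV9)),((ASV3,ASV4),(ASV69,ASV30)))),(((ASV28,ASV21),(ASV25,ASV70)),((ASV54,ASV45),ASV50))); the answer is its 18 terminal taxa in alphabetical order.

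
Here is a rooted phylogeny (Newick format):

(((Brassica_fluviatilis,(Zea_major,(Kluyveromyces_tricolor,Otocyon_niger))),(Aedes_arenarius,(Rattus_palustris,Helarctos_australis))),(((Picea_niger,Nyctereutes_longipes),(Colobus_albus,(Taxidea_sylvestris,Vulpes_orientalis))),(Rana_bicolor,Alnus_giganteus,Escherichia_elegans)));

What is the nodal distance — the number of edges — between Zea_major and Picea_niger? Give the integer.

8

The MRCA of Zea_major and Picea_niger is the root of the tree.
From Zea_major up to that node: 4 branches. From Picea_niger up to the same node: 4 branches. Total: 4 + 4 = 8.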